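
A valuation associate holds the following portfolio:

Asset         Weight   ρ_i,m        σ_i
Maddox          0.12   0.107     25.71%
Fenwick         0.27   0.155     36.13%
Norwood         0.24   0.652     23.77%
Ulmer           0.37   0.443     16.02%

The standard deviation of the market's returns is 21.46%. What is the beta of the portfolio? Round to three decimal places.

0.382

β_Maddox = 0.107 × 25.71% / 21.46% = 0.1282
β_Fenwick = 0.155 × 36.13% / 21.46% = 0.2610
β_Norwood = 0.652 × 23.77% / 21.46% = 0.7222
β_Ulmer = 0.443 × 16.02% / 21.46% = 0.3307
β_P = Σ w_i β_i = 0.12×0.1282 + 0.27×0.2610 + 0.24×0.7222 + 0.37×0.3307 = 0.3815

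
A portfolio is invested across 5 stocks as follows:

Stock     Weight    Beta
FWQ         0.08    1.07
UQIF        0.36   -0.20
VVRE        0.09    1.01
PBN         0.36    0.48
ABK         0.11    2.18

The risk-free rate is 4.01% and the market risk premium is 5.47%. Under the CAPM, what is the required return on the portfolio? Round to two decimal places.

6.84%

β_P = Σ w_i β_i = 0.08×1.07 + 0.36×-0.20 + 0.09×1.01 + 0.36×0.48 + 0.11×2.18 = 0.5171
E(R_P) = R_f + β_P × MRP = 4.01% + 0.5171 × 5.47% = 6.84%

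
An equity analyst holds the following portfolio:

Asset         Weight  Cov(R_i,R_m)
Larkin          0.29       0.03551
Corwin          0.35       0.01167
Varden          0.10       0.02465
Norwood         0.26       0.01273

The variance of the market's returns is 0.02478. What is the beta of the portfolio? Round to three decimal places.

0.813

β_Larkin = 0.03551 / 0.02478 = 1.4330
β_Corwin = 0.01167 / 0.02478 = 0.4709
β_Varden = 0.02465 / 0.02478 = 0.9948
β_Norwood = 0.01273 / 0.02478 = 0.5137
β_P = Σ w_i β_i = 0.29×1.4330 + 0.35×0.4709 + 0.10×0.9948 + 0.26×0.5137 = 0.8134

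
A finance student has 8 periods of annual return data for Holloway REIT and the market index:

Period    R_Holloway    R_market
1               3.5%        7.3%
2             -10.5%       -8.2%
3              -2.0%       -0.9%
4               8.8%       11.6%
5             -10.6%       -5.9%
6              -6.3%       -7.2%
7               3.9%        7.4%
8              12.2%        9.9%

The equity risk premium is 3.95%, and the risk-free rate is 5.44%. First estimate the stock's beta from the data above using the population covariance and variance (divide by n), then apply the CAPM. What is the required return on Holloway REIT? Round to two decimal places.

Mean R_i = (3.5 − 10.5 − 2.0 + 8.8 − 10.6 − 6.3 + 3.9 + 12.2) / 8 = -0.1250%
Mean R_m = (7.3 − 8.2 − 0.9 + 11.6 − 5.9 − 7.2 + 7.4 + 9.9) / 8 = 1.7500%
Σ(R_i − R̄_i)(R_m − R̄_m) = 474.8200  ⇒  Cov = 474.8200 / 8 = 59.3525
Σ(R_m − R̄_m)² = 470.8200  ⇒  Var(R_m) = 470.8200 / 8 = 58.8525
β = Cov / Var(R_m) = 59.3525 / 58.8525 = 1.0085
E(R) = R_f + β × MRP = 5.44% + 1.0085 × 3.95% = 9.42%

9.42%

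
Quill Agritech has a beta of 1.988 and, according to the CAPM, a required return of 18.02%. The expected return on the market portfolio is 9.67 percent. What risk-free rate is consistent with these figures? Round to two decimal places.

1.22%

E(R) = R_f + β(E(R_m) − R_f) = R_f(1 − β) + β·E(R_m)
18.02% = R_f × (1 − 1.988) + 1.988 × 9.67%
18.02% = R_f × -0.988 + 19.22396%
R_f = (18.02% − 19.22396%) / -0.988 = 1.22%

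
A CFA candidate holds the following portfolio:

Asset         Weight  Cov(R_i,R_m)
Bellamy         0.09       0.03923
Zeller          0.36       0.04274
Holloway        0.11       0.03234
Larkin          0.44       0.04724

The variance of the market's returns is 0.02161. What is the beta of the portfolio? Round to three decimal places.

β_Bellamy = 0.03923 / 0.02161 = 1.8154
β_Zeller = 0.04274 / 0.02161 = 1.9778
β_Holloway = 0.03234 / 0.02161 = 1.4965
β_Larkin = 0.04724 / 0.02161 = 2.1860
β_P = Σ w_i β_i = 0.09×1.8154 + 0.36×1.9778 + 0.11×1.4965 + 0.44×2.1860 = 2.0018

2.002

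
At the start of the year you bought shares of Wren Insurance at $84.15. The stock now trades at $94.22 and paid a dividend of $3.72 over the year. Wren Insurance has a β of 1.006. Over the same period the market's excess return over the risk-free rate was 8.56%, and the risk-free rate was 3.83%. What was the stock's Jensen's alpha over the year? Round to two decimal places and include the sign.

+3.95%

Realised HPR = (P1 + D1 − P0) / P0 = (94.22 + 3.72 − 84.15) / 84.15 = 13.79 / 84.15 = 16.3874%
CAPM required = R_f + β·MRP = 3.83% + 1.006 × 8.56% = 12.44136%
α = realised − required = 16.3874% − 12.44136% = +3.95%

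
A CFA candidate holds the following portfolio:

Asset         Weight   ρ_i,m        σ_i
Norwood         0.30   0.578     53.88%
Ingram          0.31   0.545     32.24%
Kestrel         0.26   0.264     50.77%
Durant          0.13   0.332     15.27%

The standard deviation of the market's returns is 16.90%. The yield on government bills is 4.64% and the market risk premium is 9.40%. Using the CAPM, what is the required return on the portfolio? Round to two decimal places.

β_Norwood = 0.578 × 53.88% / 16.90% = 1.8428
β_Ingram = 0.545 × 32.24% / 16.90% = 1.0397
β_Kestrel = 0.264 × 50.77% / 16.90% = 0.7931
β_Durant = 0.332 × 15.27% / 16.90% = 0.3000
β_P = Σ w_i β_i = 0.30×1.8428 + 0.31×1.0397 + 0.26×0.7931 + 0.13×0.3000 = 1.1204
E(R_P) = R_f + β_P × MRP = 4.64% + 1.1204 × 9.40% = 15.17%

15.17%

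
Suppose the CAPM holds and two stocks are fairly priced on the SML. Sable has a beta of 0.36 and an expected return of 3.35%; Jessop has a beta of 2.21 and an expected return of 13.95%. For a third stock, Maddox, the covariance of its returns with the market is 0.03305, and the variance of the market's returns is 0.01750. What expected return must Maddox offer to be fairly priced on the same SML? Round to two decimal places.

12.11%

MRP = (13.95% − 3.35%) / (2.21 − 0.36) = 5.7297%
R_f = 3.35% − 0.36 × 5.7297% = 1.2873%
β_Maddox = Cov / Var(R_m) = 0.03305 / 0.01750 = 1.8886
E(R_Maddox) = R_f + β × MRP = 1.2873% + 1.8886 × 5.7297% = 12.11%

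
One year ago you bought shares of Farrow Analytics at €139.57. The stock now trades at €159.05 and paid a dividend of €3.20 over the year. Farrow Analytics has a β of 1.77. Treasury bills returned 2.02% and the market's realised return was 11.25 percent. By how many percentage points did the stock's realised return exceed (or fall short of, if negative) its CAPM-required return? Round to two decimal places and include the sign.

Realised HPR = (P1 + D1 − P0) / P0 = (159.05 + 3.20 − 139.57) / 139.57 = 22.68 / 139.57 = 16.2499%
MRP = 11.25% − 2.02% = 9.23%
CAPM required = R_f + β·MRP = 2.02% + 1.77 × 9.23% = 18.3571%
α = realised − required = 16.2499% − 18.3571% = -2.11%

-2.11%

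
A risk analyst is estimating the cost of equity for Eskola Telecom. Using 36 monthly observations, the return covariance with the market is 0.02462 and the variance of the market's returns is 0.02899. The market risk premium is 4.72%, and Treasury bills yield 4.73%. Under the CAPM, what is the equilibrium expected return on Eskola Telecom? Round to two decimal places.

8.74%

β = Cov(R_i, R_m) / Var(R_m) = 0.02462 / 0.02899 = 0.8493
E(R) = R_f + β × MRP = 4.73% + 0.8493 × 4.72% = 8.74%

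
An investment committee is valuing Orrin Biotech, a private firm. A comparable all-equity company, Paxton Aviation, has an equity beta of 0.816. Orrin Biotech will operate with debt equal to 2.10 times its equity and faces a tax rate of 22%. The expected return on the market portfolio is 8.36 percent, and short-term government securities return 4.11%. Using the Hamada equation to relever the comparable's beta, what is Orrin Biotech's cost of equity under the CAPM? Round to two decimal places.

13.26%

β_L = β_U × [1 + (1 − t)(D/E)] = 0.816 × [1 + (1 − 0.22) × 2.10]
    = 0.816 × [1 + 0.78 × 2.10] = 0.816 × 2.6380 = 2.1526
MRP = 8.36% − 4.11% = 4.25%
E(R) = R_f + β_L × MRP = 4.11% + 2.1526 × 4.25% = 13.26%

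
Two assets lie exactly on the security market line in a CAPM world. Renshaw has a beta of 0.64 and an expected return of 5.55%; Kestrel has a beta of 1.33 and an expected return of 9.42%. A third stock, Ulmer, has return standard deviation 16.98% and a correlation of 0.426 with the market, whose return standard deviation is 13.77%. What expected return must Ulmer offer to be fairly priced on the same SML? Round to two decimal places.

4.91%

MRP = (9.42% − 5.55%) / (1.33 − 0.64) = 5.6087%
R_f = 5.55% − 0.64 × 5.6087% = 1.9604%
β_Ulmer = ρ·σ_i/σ_m = 0.426 × 16.98 / 13.77 = 0.5253
E(R_Ulmer) = R_f + β × MRP = 1.9604% + 0.5253 × 5.6087% = 4.91%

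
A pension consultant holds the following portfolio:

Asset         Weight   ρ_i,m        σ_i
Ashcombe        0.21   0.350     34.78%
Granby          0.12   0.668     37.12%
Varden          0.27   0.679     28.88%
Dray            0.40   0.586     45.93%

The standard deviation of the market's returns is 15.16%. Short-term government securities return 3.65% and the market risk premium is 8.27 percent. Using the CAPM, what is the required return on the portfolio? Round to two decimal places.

15.43%

β_Ashcombe = 0.350 × 34.78% / 15.16% = 0.8030
β_Granby = 0.668 × 37.12% / 15.16% = 1.6356
β_Varden = 0.679 × 28.88% / 15.16% = 1.2935
β_Dray = 0.586 × 45.93% / 15.16% = 1.7754
β_P = Σ w_i β_i = 0.21×0.8030 + 0.12×1.6356 + 0.27×1.2935 + 0.40×1.7754 = 1.4243
E(R_P) = R_f + β_P × MRP = 3.65% + 1.4243 × 8.27% = 15.43%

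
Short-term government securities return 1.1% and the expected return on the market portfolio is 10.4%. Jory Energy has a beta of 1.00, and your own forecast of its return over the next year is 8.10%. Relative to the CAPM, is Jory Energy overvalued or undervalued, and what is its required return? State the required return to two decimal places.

MRP = 10.4% − 1.1% = 9.30%
Required return = R_f + β·MRP = 1.1% + 1.00 × 9.3% = 10.40%
Forecast 8.10% < required 10.40% → the stock plots below the SML → overvalued.

Overvalued; required return 10.40%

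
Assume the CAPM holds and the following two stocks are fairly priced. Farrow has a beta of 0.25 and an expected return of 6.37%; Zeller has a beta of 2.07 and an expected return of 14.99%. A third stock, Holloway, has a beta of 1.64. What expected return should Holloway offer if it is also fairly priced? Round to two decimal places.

MRP (SML slope) = (14.99% − 6.37%) / (2.07 − 0.25) = 8.62% / 1.82 = 4.7363%
R_f (intercept) = 6.37% − 0.25 × 4.7363% = 5.1859%
E(R_Holloway) = R_f + β × MRP = 5.1859% + 1.64 × 4.7363% = 12.95%

12.95%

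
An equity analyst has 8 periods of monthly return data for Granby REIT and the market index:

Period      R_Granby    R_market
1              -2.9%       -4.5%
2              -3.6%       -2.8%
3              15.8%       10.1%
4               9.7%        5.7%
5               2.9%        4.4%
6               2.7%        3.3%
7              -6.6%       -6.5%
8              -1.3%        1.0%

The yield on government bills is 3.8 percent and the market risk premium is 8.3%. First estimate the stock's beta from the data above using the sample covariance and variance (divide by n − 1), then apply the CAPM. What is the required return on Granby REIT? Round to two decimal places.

Mean R_i = (-2.9 − 3.6 + 15.8 + 9.7 + 2.9 + 2.7 − 6.6 − 1.3) / 8 = 2.0875%
Mean R_m = (-4.5 − 2.8 + 10.1 + 5.7 + 4.4 + 3.3 − 6.5 + 1.0) / 8 = 1.3375%
Σ(R_i − R̄_i)(R_m − R̄_m) = 278.9338  ⇒  Cov = 278.9338 / 7 = 39.8477
Σ(R_m − R̄_m)² = 221.7788  ⇒  Var(R_m) = 221.7788 / 7 = 31.6827
β = Cov / Var(R_m) = 39.8477 / 31.6827 = 1.2577
E(R) = R_f + β × MRP = 3.8% + 1.2577 × 8.3% = 14.24%

14.24%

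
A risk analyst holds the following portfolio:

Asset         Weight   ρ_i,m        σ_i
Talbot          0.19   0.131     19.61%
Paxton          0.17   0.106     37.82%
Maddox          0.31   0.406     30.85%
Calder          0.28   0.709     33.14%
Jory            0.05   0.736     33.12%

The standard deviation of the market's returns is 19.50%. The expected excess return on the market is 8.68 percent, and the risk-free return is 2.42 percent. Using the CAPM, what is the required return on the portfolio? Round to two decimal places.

8.14%

β_Talbot = 0.131 × 19.61% / 19.50% = 0.1317
β_Paxton = 0.106 × 37.82% / 19.50% = 0.2056
β_Maddox = 0.406 × 30.85% / 19.50% = 0.6423
β_Calder = 0.709 × 33.14% / 19.50% = 1.2049
β_Jory = 0.736 × 33.12% / 19.50% = 1.2501
β_P = Σ w_i β_i = 0.19×0.1317 + 0.17×0.2056 + 0.31×0.6423 + 0.28×1.2049 + 0.05×1.2501 = 0.6590
E(R_P) = R_f + β_P × MRP = 2.42% + 0.6590 × 8.68% = 8.14%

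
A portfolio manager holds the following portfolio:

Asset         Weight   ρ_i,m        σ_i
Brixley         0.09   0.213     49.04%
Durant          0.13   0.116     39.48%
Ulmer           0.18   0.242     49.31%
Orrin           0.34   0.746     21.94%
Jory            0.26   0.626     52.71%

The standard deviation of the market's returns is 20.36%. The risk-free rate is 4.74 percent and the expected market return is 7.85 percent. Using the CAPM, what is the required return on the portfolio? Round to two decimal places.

β_Brixley = 0.213 × 49.04% / 20.36% = 0.5130
β_Durant = 0.116 × 39.48% / 20.36% = 0.2249
β_Ulmer = 0.242 × 49.31% / 20.36% = 0.5861
β_Orrin = 0.746 × 21.94% / 20.36% = 0.8039
β_Jory = 0.626 × 52.71% / 20.36% = 1.6207
β_P = Σ w_i β_i = 0.09×0.5130 + 0.13×0.2249 + 0.18×0.5861 + 0.34×0.8039 + 0.26×1.6207 = 0.8756
MRP = 7.85% − 4.74% = 3.11%
E(R_P) = R_f + β_P × MRP = 4.74% + 0.8756 × 3.11% = 7.46%

7.46%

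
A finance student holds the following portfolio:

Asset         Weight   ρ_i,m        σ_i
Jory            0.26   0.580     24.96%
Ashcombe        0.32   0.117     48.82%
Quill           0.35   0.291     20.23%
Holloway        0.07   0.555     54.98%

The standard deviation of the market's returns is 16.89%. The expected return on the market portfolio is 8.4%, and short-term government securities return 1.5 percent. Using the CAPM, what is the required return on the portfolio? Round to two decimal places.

β_Jory = 0.580 × 24.96% / 16.89% = 0.8571
β_Ashcombe = 0.117 × 48.82% / 16.89% = 0.3382
β_Quill = 0.291 × 20.23% / 16.89% = 0.3485
β_Holloway = 0.555 × 54.98% / 16.89% = 1.8066
β_P = Σ w_i β_i = 0.26×0.8571 + 0.32×0.3382 + 0.35×0.3485 + 0.07×1.8066 = 0.5795
MRP = 8.4% − 1.5% = 6.90%
E(R_P) = R_f + β_P × MRP = 1.5% + 0.5795 × 6.9% = 5.50%

5.50%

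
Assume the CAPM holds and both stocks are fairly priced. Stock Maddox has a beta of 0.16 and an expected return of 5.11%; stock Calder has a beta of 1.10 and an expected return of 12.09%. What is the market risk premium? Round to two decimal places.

7.43%

Both satisfy E(R) = R_f + β·MRP, so the slope of the SML is
MRP = (12.09% − 5.11%) / (1.10 − 0.16) = 6.98% / 0.94 = 7.4255%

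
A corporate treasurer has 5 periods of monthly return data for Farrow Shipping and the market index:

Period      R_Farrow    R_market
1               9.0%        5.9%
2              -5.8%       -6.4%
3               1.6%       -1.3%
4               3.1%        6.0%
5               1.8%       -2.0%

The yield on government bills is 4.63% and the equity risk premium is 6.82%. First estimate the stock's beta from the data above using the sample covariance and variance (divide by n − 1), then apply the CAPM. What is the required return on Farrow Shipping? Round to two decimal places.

10.42%

Mean R_i = (9.0 − 5.8 + 1.6 + 3.1 + 1.8) / 5 = 1.9400%
Mean R_m = (5.9 − 6.4 − 1.3 + 6.0 − 2.0) / 5 = 0.4400%
Σ(R_i − R̄_i)(R_m − R̄_m) = 98.8720  ⇒  Cov = 98.8720 / 4 = 24.7180
Σ(R_m − R̄_m)² = 116.4920  ⇒  Var(R_m) = 116.4920 / 4 = 29.1230
β = Cov / Var(R_m) = 24.7180 / 29.1230 = 0.8487
E(R) = R_f + β × MRP = 4.63% + 0.8487 × 6.82% = 10.42%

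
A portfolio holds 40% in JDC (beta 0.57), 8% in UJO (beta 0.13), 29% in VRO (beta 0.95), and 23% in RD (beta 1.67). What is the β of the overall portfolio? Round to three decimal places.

0.898

β_P = Σ w_i β_i = 0.40×0.57 + 0.08×0.13 + 0.29×0.95 + 0.23×1.67 = 0.8980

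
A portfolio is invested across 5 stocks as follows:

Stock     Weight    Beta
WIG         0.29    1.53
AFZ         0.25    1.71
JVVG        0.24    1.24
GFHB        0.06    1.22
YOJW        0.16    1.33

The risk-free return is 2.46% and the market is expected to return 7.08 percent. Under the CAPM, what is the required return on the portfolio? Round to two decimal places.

β_P = Σ w_i β_i = 0.29×1.53 + 0.25×1.71 + 0.24×1.24 + 0.06×1.22 + 0.16×1.33 = 1.4548
MRP = 7.08% − 2.46% = 4.62%
E(R_P) = R_f + β_P × MRP = 2.46% + 1.4548 × 4.62% = 9.18%

9.18%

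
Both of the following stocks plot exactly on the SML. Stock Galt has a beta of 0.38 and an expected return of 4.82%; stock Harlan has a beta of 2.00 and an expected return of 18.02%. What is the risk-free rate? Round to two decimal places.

Both satisfy E(R) = R_f + β·MRP, so the slope of the SML is
MRP = (18.02% − 4.82%) / (2.00 − 0.38) = 13.20% / 1.62 = 8.1481%
R_f = E(R_Galt) − β_Galt·MRP = 4.82% − 0.38 × 8.1481% = 1.7237%

1.72%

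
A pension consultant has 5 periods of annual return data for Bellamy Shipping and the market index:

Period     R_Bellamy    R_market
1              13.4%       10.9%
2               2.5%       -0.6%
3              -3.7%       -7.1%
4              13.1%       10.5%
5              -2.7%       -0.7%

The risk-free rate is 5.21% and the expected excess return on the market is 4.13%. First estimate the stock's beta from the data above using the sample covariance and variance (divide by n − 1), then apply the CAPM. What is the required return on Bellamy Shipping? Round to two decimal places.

Mean R_i = (13.4 + 2.5 − 3.7 + 13.1 − 2.7) / 5 = 4.5200%
Mean R_m = (10.9 − 0.6 − 7.1 + 10.5 − 0.7) / 5 = 2.6000%
Σ(R_i − R̄_i)(R_m − R̄_m) = 251.5100  ⇒  Cov = 251.5100 / 4 = 62.8775
Σ(R_m − R̄_m)² = 246.5200  ⇒  Var(R_m) = 246.5200 / 4 = 61.6300
β = Cov / Var(R_m) = 62.8775 / 61.6300 = 1.0202
E(R) = R_f + β × MRP = 5.21% + 1.0202 × 4.13% = 9.42%

9.42%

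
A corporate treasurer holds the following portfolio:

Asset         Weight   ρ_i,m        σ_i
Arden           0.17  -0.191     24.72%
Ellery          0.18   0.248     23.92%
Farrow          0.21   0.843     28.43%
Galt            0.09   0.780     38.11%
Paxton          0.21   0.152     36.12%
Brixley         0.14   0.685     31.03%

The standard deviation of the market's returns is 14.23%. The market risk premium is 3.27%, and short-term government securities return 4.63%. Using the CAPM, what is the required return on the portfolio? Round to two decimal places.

7.41%

β_Arden = -0.191 × 24.72% / 14.23% = -0.3318
β_Ellery = 0.248 × 23.92% / 14.23% = 0.4169
β_Farrow = 0.843 × 28.43% / 14.23% = 1.6842
β_Galt = 0.780 × 38.11% / 14.23% = 2.0890
β_Paxton = 0.152 × 36.12% / 14.23% = 0.3858
β_Brixley = 0.685 × 31.03% / 14.23% = 1.4937
β_P = Σ w_i β_i = 0.17×-0.3318 + 0.18×0.4169 + 0.21×1.6842 + 0.09×2.0890 + 0.21×0.3858 + 0.14×1.4937 = 0.8505
E(R_P) = R_f + β_P × MRP = 4.63% + 0.8505 × 3.27% = 7.41%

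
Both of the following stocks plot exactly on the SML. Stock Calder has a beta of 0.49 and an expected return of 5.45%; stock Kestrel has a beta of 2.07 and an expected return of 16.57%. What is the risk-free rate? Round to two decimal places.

2.00%

Both satisfy E(R) = R_f + β·MRP, so the slope of the SML is
MRP = (16.57% − 5.45%) / (2.07 − 0.49) = 11.12% / 1.58 = 7.0380%
R_f = E(R_Calder) − β_Calder·MRP = 5.45% − 0.49 × 7.0380% = 2.0014%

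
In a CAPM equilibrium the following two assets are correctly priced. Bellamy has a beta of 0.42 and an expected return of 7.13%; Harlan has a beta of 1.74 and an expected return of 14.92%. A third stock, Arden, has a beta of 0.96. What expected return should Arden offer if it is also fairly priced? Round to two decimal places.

MRP (SML slope) = (14.92% − 7.13%) / (1.74 − 0.42) = 7.79% / 1.32 = 5.9015%
R_f (intercept) = 7.13% − 0.42 × 5.9015% = 4.6514%
E(R_Arden) = R_f + β × MRP = 4.6514% + 0.96 × 5.9015% = 10.32%

10.32%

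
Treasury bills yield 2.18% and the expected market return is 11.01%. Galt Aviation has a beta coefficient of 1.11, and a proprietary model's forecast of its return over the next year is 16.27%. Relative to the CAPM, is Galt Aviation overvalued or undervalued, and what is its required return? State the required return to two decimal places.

MRP = 11.01% − 2.18% = 8.83%
Required return = R_f + β·MRP = 2.18% + 1.11 × 8.83% = 11.98%
Forecast 16.27% > required 11.98% → the stock plots above the SML → undervalued.

Undervalued; required return 11.98%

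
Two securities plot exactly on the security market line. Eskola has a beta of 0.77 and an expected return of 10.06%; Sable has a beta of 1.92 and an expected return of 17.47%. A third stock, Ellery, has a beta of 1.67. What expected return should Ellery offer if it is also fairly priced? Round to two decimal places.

15.86%

MRP (SML slope) = (17.47% − 10.06%) / (1.92 − 0.77) = 7.41% / 1.15 = 6.4435%
R_f (intercept) = 10.06% − 0.77 × 6.4435% = 5.0985%
E(R_Ellery) = R_f + β × MRP = 5.0985% + 1.67 × 6.4435% = 15.86%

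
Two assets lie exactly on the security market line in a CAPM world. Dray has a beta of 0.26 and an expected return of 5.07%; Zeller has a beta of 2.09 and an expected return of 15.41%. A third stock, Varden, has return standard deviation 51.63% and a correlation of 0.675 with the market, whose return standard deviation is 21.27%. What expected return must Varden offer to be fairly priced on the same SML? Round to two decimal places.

MRP = (15.41% − 5.07%) / (2.09 − 0.26) = 5.6503%
R_f = 5.07% − 0.26 × 5.6503% = 3.6009%
β_Varden = ρ·σ_i/σ_m = 0.675 × 51.63 / 21.27 = 1.6385
E(R_Varden) = R_f + β × MRP = 3.6009% + 1.6385 × 5.6503% = 12.86%

12.86%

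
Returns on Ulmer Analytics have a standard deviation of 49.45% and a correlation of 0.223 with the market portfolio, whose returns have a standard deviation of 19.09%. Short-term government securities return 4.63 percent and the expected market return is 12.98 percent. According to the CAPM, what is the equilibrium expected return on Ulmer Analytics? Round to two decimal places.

β = ρ × σ_i / σ_m = 0.223 × 49.45% / 19.09% = 0.5777
MRP = 12.98% − 4.63% = 8.35%
E(R) = 4.63% + 0.5777 × 8.35% = 9.45%

9.45%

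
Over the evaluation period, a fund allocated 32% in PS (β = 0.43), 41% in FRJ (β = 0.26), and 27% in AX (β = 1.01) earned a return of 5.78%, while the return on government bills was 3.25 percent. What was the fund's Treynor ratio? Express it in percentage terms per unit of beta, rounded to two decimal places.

4.89%

β_P = 0.32×0.43 + 0.41×0.26 + 0.27×1.01 = 0.5169
Treynor = (R_P − R_f) / β_P = (5.78% − 3.25%) / 0.5169 = 2.53% / 0.5169 = 4.89%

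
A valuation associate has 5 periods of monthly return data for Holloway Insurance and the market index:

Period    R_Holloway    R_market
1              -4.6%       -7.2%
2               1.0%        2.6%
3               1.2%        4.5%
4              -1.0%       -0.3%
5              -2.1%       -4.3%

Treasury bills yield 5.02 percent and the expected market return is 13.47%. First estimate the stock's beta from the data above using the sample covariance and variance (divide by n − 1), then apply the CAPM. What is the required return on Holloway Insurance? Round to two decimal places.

9.13%

Mean R_i = (-4.6 + 1.0 + 1.2 − 1.0 − 2.1) / 5 = -1.1000%
Mean R_m = (-7.2 + 2.6 + 4.5 − 0.3 − 4.3) / 5 = -0.9400%
Σ(R_i − R̄_i)(R_m − R̄_m) = 45.2800  ⇒  Cov = 45.2800 / 4 = 11.3200
Σ(R_m − R̄_m)² = 93.0120  ⇒  Var(R_m) = 93.0120 / 4 = 23.2530
β = Cov / Var(R_m) = 11.3200 / 23.2530 = 0.4868
MRP = 13.47% − 5.02% = 8.45%
E(R) = R_f + β × MRP = 5.02% + 0.4868 × 8.45% = 9.13%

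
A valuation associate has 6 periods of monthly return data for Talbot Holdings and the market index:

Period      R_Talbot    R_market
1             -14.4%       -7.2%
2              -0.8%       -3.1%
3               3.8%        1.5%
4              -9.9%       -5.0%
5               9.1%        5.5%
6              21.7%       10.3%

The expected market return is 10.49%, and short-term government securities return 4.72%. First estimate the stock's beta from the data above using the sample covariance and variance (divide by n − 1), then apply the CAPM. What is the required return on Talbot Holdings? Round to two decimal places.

Mean R_i = (-14.4 − 0.8 + 3.8 − 9.9 + 9.1 + 21.7) / 6 = 1.5833%
Mean R_m = (-7.2 − 3.1 + 1.5 − 5.0 + 5.5 + 10.3) / 6 = 0.3333%
Σ(R_i − R̄_i)(R_m − R̄_m) = 431.7533  ⇒  Cov = 431.7533 / 5 = 86.3507
Σ(R_m − R̄_m)² = 224.3733  ⇒  Var(R_m) = 224.3733 / 5 = 44.8747
β = Cov / Var(R_m) = 86.3507 / 44.8747 = 1.9243
MRP = 10.49% − 4.72% = 5.77%
E(R) = R_f + β × MRP = 4.72% + 1.9243 × 5.77% = 15.82%

15.82%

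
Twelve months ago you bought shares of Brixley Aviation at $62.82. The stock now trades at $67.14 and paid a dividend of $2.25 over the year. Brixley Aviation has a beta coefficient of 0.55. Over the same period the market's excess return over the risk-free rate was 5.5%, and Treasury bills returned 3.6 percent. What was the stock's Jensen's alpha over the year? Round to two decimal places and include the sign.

+3.83%

Realised HPR = (P1 + D1 − P0) / P0 = (67.14 + 2.25 − 62.82) / 62.82 = 6.57 / 62.82 = 10.4585%
CAPM required = R_f + β·MRP = 3.6% + 0.55 × 5.5% = 6.6250%
α = realised − required = 10.4585% − 6.6250% = +3.83%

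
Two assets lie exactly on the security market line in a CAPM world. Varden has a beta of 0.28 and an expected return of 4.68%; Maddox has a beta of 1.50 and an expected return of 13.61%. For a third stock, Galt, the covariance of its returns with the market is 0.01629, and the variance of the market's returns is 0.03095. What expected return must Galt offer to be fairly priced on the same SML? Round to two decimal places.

6.48%

MRP = (13.61% − 4.68%) / (1.50 − 0.28) = 7.3197%
R_f = 4.68% − 0.28 × 7.3197% = 2.6305%
β_Galt = Cov / Var(R_m) = 0.01629 / 0.03095 = 0.5263
E(R_Galt) = R_f + β × MRP = 2.6305% + 0.5263 × 7.3197% = 6.48%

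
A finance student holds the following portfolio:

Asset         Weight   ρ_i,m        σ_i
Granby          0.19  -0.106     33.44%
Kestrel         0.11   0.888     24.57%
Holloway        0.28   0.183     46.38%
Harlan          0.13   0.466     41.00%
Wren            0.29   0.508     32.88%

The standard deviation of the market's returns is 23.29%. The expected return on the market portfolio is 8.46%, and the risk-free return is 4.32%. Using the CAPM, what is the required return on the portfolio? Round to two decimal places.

6.35%

β_Granby = -0.106 × 33.44% / 23.29% = -0.1522
β_Kestrel = 0.888 × 24.57% / 23.29% = 0.9368
β_Holloway = 0.183 × 46.38% / 23.29% = 0.3644
β_Harlan = 0.466 × 41.00% / 23.29% = 0.8204
β_Wren = 0.508 × 32.88% / 23.29% = 0.7172
β_P = Σ w_i β_i = 0.19×-0.1522 + 0.11×0.9368 + 0.28×0.3644 + 0.13×0.8204 + 0.29×0.7172 = 0.4908
MRP = 8.46% − 4.32% = 4.14%
E(R_P) = R_f + β_P × MRP = 4.32% + 0.4908 × 4.14% = 6.35%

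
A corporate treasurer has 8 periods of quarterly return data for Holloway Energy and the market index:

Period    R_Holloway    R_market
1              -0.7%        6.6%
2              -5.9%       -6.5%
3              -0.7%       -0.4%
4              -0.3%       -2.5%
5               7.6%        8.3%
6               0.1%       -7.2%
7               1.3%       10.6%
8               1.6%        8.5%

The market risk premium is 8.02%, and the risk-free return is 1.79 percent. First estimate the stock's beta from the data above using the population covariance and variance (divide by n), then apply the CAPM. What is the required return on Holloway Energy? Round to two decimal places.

4.42%

Mean R_i = (-0.7 − 5.9 − 0.7 − 0.3 + 7.6 + 0.1 + 1.3 + 1.6) / 8 = 0.3750%
Mean R_m = (6.6 − 6.5 − 0.4 − 2.5 + 8.3 − 7.2 + 10.6 + 8.5) / 8 = 2.1750%
Σ(R_i − R̄_i)(R_m − R̄_m) = 117.9750  ⇒  Cov = 117.9750 / 8 = 14.7469
Σ(R_m − R̄_m)² = 359.7150  ⇒  Var(R_m) = 359.7150 / 8 = 44.9644
β = Cov / Var(R_m) = 14.7469 / 44.9644 = 0.3280
E(R) = R_f + β × MRP = 1.79% + 0.3280 × 8.02% = 4.42%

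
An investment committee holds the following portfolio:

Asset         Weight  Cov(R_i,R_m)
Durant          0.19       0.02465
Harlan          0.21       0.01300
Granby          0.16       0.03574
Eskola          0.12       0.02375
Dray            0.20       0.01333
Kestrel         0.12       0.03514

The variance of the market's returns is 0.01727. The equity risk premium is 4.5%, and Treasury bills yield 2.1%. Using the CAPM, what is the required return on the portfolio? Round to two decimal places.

β_Durant = 0.02465 / 0.01727 = 1.4273
β_Harlan = 0.01300 / 0.01727 = 0.7528
β_Granby = 0.03574 / 0.01727 = 2.0695
β_Eskola = 0.02375 / 0.01727 = 1.3752
β_Dray = 0.01333 / 0.01727 = 0.7719
β_Kestrel = 0.03514 / 0.01727 = 2.0347
β_P = Σ w_i β_i = 0.19×1.4273 + 0.21×0.7528 + 0.16×2.0695 + 0.12×1.3752 + 0.20×0.7719 + 0.12×2.0347 = 1.3240
E(R_P) = R_f + β_P × MRP = 2.1% + 1.3240 × 4.5% = 8.06%

8.06%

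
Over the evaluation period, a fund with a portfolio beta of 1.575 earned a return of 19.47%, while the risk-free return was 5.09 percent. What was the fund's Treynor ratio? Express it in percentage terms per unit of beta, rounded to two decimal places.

9.13%

Treynor = (R_P − R_f) / β_P = (19.47% − 5.09%) / 1.5750 = 14.38% / 1.5750 = 9.13%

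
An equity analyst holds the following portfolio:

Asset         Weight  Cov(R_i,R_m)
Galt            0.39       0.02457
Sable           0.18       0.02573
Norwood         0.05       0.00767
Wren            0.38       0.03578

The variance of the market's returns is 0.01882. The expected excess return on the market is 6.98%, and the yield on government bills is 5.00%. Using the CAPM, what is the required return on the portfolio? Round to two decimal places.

β_Galt = 0.02457 / 0.01882 = 1.3055
β_Sable = 0.02573 / 0.01882 = 1.3672
β_Norwood = 0.00767 / 0.01882 = 0.4075
β_Wren = 0.03578 / 0.01882 = 1.9012
β_P = Σ w_i β_i = 0.39×1.3055 + 0.18×1.3672 + 0.05×0.4075 + 0.38×1.9012 = 1.4981
E(R_P) = R_f + β_P × MRP = 5.00% + 1.4981 × 6.98% = 15.46%

15.46%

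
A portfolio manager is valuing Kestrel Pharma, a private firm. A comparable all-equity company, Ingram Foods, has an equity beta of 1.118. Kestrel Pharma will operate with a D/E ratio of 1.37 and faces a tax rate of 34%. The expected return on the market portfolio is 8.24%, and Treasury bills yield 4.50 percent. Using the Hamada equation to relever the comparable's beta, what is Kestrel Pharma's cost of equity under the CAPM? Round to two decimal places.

β_L = β_U × [1 + (1 − t)(D/E)] = 1.118 × [1 + (1 − 0.34) × 1.37]
    = 1.118 × [1 + 0.66 × 1.37] = 1.118 × 1.9042 = 2.1289
MRP = 8.24% − 4.50% = 3.74%
E(R) = R_f + β_L × MRP = 4.50% + 2.1289 × 3.74% = 12.46%

12.46%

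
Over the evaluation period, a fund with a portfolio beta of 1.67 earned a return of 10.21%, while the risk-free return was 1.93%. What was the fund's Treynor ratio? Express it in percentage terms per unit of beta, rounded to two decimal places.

4.96%

Treynor = (R_P − R_f) / β_P = (10.21% − 1.93%) / 1.6700 = 8.28% / 1.6700 = 4.96%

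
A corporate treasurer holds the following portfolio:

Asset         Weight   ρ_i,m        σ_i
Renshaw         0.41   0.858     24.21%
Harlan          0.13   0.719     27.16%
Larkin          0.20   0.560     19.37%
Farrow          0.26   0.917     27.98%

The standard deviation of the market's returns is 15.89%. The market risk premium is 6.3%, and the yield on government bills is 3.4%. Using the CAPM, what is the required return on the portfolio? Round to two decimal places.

β_Renshaw = 0.858 × 24.21% / 15.89% = 1.3072
β_Harlan = 0.719 × 27.16% / 15.89% = 1.2290
β_Larkin = 0.560 × 19.37% / 15.89% = 0.6826
β_Farrow = 0.917 × 27.98% / 15.89% = 1.6147
β_P = Σ w_i β_i = 0.41×1.3072 + 0.13×1.2290 + 0.20×0.6826 + 0.26×1.6147 = 1.2521
E(R_P) = R_f + β_P × MRP = 3.4% + 1.2521 × 6.3% = 11.29%

11.29%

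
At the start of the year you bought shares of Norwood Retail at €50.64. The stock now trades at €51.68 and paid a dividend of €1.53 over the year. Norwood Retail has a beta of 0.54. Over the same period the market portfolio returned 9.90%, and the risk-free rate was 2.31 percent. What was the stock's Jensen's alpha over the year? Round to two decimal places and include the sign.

-1.33%

Realised HPR = (P1 + D1 − P0) / P0 = (51.68 + 1.53 − 50.64) / 50.64 = 2.57 / 50.64 = 5.0750%
MRP = 9.90% − 2.31% = 7.59%
CAPM required = R_f + β·MRP = 2.31% + 0.54 × 7.59% = 6.4086%
α = realised − required = 5.0750% − 6.4086% = -1.33%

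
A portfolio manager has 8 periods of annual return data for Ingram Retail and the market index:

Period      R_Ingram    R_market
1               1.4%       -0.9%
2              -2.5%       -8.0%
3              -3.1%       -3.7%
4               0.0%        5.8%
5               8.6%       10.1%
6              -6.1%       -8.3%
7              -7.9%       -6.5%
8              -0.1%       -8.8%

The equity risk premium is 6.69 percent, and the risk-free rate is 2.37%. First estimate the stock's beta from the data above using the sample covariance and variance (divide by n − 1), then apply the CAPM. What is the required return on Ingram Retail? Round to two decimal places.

Mean R_i = (1.4 − 2.5 − 3.1 + 0.0 + 8.6 − 6.1 − 7.9 − 0.1) / 8 = -1.2125%
Mean R_m = (-0.9 − 8.0 − 3.7 + 5.8 + 10.1 − 8.3 − 6.5 − 8.8) / 8 = -2.5375%
Σ(R_i − R̄_i)(R_m − R̄_m) = 195.3163  ⇒  Cov = 195.3163 / 7 = 27.9023
Σ(R_m − R̄_m)² = 351.2188  ⇒  Var(R_m) = 351.2188 / 7 = 50.1741
β = Cov / Var(R_m) = 27.9023 / 50.1741 = 0.5561
E(R) = R_f + β × MRP = 2.37% + 0.5561 × 6.69% = 6.09%

6.09%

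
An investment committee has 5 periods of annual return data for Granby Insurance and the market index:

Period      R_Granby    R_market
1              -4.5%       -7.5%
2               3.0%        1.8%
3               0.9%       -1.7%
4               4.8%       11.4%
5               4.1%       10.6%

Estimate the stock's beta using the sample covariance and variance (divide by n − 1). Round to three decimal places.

Mean R_i = (-4.5 + 3.0 + 0.9 + 4.8 + 4.1) / 5 = 1.6600%
Mean R_m = (-7.5 + 1.8 − 1.7 + 11.4 + 10.6) / 5 = 2.9200%
Σ(R_i − R̄_i)(R_m − R̄_m) = 111.5640  ⇒  Cov = 111.5640 / 4 = 27.8910
Σ(R_m − R̄_m)² = 262.0680  ⇒  Var(R_m) = 262.0680 / 4 = 65.5170
β = Cov / Var(R_m) = 27.8910 / 65.5170 = 0.4257

0.426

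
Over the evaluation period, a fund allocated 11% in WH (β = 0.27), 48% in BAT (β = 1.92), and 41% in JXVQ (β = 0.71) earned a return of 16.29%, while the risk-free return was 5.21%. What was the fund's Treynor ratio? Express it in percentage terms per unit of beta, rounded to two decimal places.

8.92%

β_P = 0.11×0.27 + 0.48×1.92 + 0.41×0.71 = 1.2424
Treynor = (R_P − R_f) / β_P = (16.29% − 5.21%) / 1.2424 = 11.08% / 1.2424 = 8.92%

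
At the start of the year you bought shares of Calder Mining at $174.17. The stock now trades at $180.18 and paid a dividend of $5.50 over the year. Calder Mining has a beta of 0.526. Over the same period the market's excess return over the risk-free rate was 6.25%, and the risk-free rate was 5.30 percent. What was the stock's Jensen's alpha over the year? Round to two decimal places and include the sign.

Realised HPR = (P1 + D1 − P0) / P0 = (180.18 + 5.50 − 174.17) / 174.17 = 11.51 / 174.17 = 6.6085%
CAPM required = R_f + β·MRP = 5.30% + 0.526 × 6.25% = 8.58750%
α = realised − required = 6.6085% − 8.58750% = -1.98%

-1.98%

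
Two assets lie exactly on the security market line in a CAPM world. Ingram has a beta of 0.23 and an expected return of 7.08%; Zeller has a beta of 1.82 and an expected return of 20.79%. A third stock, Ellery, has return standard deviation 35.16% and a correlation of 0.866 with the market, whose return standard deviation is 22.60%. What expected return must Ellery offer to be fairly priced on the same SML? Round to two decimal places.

16.71%

MRP = (20.79% − 7.08%) / (1.82 − 0.23) = 8.6226%
R_f = 7.08% − 0.23 × 8.6226% = 5.0968%
β_Ellery = ρ·σ_i/σ_m = 0.866 × 35.16 / 22.60 = 1.3473
E(R_Ellery) = R_f + β × MRP = 5.0968% + 1.3473 × 8.6226% = 16.71%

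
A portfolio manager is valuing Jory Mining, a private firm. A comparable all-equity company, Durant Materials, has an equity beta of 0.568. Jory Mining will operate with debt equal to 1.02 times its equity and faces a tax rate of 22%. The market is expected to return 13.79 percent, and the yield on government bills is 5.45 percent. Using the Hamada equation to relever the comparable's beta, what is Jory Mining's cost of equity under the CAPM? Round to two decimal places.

β_L = β_U × [1 + (1 − t)(D/E)] = 0.568 × [1 + (1 − 0.22) × 1.02]
    = 0.568 × [1 + 0.78 × 1.02] = 0.568 × 1.7956 = 1.0199
MRP = 13.79% − 5.45% = 8.34%
E(R) = R_f + β_L × MRP = 5.45% + 1.0199 × 8.34% = 13.96%

13.96%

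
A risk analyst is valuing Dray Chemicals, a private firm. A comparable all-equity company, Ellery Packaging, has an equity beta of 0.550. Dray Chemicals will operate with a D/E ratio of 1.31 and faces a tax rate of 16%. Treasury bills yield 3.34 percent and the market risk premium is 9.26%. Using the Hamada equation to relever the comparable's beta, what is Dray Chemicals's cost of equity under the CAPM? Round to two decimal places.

14.04%

β_L = β_U × [1 + (1 − t)(D/E)] = 0.550 × [1 + (1 − 0.16) × 1.31]
    = 0.550 × [1 + 0.84 × 1.31] = 0.550 × 2.1004 = 1.1552
E(R) = R_f + β_L × MRP = 3.34% + 1.1552 × 9.26% = 14.04%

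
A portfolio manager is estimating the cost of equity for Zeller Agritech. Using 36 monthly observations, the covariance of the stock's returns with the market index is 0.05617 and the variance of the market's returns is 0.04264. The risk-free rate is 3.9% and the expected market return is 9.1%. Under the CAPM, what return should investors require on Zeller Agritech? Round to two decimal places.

β = Cov(R_i, R_m) / Var(R_m) = 0.05617 / 0.04264 = 1.3173
MRP = 9.1% − 3.9% = 5.20%
E(R) = R_f + β × MRP = 3.9% + 1.3173 × 5.2% = 10.75%

10.75%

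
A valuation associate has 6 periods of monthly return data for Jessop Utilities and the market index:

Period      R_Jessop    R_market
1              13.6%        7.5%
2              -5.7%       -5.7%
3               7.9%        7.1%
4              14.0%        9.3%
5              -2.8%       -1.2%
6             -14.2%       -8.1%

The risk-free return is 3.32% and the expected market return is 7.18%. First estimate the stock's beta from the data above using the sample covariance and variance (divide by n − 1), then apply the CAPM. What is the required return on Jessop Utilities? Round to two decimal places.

9.12%

Mean R_i = (13.6 − 5.7 + 7.9 + 14.0 − 2.8 − 14.2) / 6 = 2.1333%
Mean R_m = (7.5 − 5.7 + 7.1 + 9.3 − 1.2 − 8.1) / 6 = 1.4833%
Σ(R_i − R̄_i)(R_m − R̄_m) = 420.1733  ⇒  Cov = 420.1733 / 5 = 84.0347
Σ(R_m − R̄_m)² = 279.4883  ⇒  Var(R_m) = 279.4883 / 5 = 55.8977
β = Cov / Var(R_m) = 84.0347 / 55.8977 = 1.5034
MRP = 7.18% − 3.32% = 3.86%
E(R) = R_f + β × MRP = 3.32% + 1.5034 × 3.86% = 9.12%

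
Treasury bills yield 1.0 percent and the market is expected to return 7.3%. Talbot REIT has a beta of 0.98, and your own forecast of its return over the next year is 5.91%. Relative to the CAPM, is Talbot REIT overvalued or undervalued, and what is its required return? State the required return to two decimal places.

MRP = 7.3% − 1.0% = 6.30%
Required return = R_f + β·MRP = 1.0% + 0.98 × 6.3% = 7.17%
Forecast 5.91% < required 7.17% → the stock plots below the SML → overvalued.

Overvalued; required return 7.17%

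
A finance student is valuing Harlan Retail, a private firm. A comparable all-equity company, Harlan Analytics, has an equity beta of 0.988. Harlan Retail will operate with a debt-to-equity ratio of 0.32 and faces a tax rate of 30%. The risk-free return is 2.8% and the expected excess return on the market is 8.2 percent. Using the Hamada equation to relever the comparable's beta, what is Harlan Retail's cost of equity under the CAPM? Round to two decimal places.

β_L = β_U × [1 + (1 − t)(D/E)] = 0.988 × [1 + (1 − 0.30) × 0.32]
    = 0.988 × [1 + 0.70 × 0.32] = 0.988 × 1.2240 = 1.2093
E(R) = R_f + β_L × MRP = 2.8% + 1.2093 × 8.2% = 12.72%

12.72%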